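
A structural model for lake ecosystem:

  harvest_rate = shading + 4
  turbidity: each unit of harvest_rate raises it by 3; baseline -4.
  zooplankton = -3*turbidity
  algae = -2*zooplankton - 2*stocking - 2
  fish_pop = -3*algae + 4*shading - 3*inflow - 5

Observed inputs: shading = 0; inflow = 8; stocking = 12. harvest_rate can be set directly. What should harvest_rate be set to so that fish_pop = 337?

Intervening on harvest_rate fixes its value directly, overriding its dependence on shading.
Substituting into the zooplankton equation gives zooplankton = -9*harvest_rate + 12.
algae becomes 18*harvest_rate - 50.
fish_pop becomes -54*harvest_rate + 121.
Solve -54*harvest_rate + 121 = 337: harvest_rate = (337 - 121) / -54 = -4.

harvest_rate = -4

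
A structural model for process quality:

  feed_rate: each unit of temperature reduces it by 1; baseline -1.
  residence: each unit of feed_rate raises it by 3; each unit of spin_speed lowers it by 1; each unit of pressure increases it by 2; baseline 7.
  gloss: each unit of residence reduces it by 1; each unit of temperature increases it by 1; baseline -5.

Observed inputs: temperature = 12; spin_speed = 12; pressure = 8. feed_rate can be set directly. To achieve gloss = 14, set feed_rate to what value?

Intervening on feed_rate fixes its value directly, overriding its dependence on temperature.
Substituting into the residence equation gives residence = 3*feed_rate + 11.
This gives gloss = -3*feed_rate - 4.
Solve -3*feed_rate - 4 = 14: feed_rate = (14 + 4) / -3 = -6.

feed_rate = -6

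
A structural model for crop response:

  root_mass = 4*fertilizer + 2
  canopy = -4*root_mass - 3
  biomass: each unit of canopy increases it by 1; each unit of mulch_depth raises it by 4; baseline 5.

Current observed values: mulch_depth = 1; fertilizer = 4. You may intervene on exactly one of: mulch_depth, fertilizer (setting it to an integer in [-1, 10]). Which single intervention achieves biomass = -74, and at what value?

set mulch_depth = -1

Intervening on mulch_depth: with other inputs at their observed values, biomass = 4*mulch_depth - 70. Solving for -74 gives mulch_depth = -1, within [-1, 10].
Intervening on fertilizer: biomass = -16*fertilizer - 2. Reaching -74 requires fertilizer = 9/2, not an integer.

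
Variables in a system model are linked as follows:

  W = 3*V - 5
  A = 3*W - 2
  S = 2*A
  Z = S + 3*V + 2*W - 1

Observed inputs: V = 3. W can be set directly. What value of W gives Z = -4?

Intervening on W fixes its value directly, overriding its dependence on V.
Substituting into the S equation gives S = 6*W - 4.
Z becomes 8*W + 4.
Solve 8*W + 4 = -4: W = (-4 - 4) / 8 = -1.

W = -1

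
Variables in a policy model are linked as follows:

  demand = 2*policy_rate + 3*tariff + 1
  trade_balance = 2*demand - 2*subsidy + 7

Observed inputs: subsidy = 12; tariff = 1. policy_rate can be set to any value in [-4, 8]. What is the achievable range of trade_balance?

Substituting into the demand equation gives demand = 2*policy_rate + 4.
Substituting into the trade_balance equation gives trade_balance = 4*policy_rate - 9.
Linear in policy_rate, so extremes are at the endpoints: policy_rate = -4 gives trade_balance = -25; policy_rate = 8 gives trade_balance = 23.

-25 to 23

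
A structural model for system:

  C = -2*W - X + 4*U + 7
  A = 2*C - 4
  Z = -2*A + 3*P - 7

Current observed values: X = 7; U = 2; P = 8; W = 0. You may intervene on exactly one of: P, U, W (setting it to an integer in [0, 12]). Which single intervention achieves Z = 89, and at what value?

Intervening on P: Z = 3*P - 31. Reaching 89 requires P = 40, outside [0, 12].
Intervening on U: Z = -16*U + 25. Reaching 89 requires U = -4, outside [0, 12].
Intervening on W: with other inputs at their observed values, Z = 8*W - 7. Solving for 89 gives W = 12, within [0, 12].

set W = 12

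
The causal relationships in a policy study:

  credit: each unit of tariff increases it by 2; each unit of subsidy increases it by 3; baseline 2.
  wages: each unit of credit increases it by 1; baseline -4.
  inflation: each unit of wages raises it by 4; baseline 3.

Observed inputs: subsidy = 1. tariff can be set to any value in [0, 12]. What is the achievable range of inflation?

Substituting into the credit equation gives credit = 2*tariff + 5.
This gives wages = 2*tariff + 1.
Substituting into the inflation equation gives inflation = 8*tariff + 7.
Linear in tariff, so extremes are at the endpoints: tariff = 0 gives inflation = 7; tariff = 12 gives inflation = 103.

7 to 103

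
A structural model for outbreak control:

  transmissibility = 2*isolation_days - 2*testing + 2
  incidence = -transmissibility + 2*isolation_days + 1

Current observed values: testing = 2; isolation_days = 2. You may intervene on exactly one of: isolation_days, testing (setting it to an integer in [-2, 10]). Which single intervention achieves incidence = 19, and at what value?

Intervening on isolation_days: the paths from isolation_days to incidence cancel (net effect zero), leaving incidence = 3; 19 is unreachable this way.
Intervening on testing: with other inputs at their observed values, incidence = 2*testing - 1. Solving for 19 gives testing = 10, within [-2, 10].

set testing = 10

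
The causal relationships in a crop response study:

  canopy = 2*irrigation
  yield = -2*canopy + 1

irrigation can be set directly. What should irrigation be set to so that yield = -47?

Substituting into the yield equation gives yield = -4*irrigation + 1.
Solve -4*irrigation + 1 = -47: irrigation = (-47 - 1) / -4 = 12.

irrigation = 12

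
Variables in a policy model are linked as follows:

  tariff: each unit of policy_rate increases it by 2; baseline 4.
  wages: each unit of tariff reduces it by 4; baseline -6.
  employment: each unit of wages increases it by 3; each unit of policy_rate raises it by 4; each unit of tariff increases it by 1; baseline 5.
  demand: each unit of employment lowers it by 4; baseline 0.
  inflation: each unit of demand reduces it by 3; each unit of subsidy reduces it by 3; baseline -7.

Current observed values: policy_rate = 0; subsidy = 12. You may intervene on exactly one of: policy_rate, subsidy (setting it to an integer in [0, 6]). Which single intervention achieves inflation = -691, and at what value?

set subsidy = 0

Intervening on policy_rate: inflation = -216*policy_rate - 727. Reaching -691 requires policy_rate = -1/6, not an integer.
Intervening on subsidy: with other inputs at their observed values, inflation = -3*subsidy - 691. Solving for -691 gives subsidy = 0, within [0, 6].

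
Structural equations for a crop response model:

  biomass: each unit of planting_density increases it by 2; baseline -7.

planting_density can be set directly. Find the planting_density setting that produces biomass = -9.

planting_density = -1

Solve 2*planting_density - 7 = -9: planting_density = (-9 + 7) / 2 = -1.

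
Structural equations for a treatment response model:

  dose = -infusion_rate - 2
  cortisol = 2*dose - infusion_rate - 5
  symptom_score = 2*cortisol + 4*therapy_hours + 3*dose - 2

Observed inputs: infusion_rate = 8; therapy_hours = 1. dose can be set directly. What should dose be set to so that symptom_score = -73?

Intervening on dose fixes its value directly, overriding its dependence on infusion_rate.
Substituting into the cortisol equation gives cortisol = 2*dose - 13.
symptom_score becomes 7*dose - 24.
Solve 7*dose - 24 = -73: dose = (-73 + 24) / 7 = -7.

dose = -7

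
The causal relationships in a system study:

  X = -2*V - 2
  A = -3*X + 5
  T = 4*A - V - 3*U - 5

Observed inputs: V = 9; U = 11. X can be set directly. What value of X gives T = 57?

X = -7

Intervening on X fixes its value directly, overriding its dependence on V.
Substituting into the T equation gives T = -12*X - 27.
Solve -12*X - 27 = 57: X = (57 + 27) / -12 = -7.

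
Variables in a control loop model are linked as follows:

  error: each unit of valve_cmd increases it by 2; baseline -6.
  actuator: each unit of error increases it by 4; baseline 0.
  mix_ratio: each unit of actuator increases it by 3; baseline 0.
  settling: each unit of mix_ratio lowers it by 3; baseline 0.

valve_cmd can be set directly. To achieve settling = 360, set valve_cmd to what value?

valve_cmd = -2

Substituting into the actuator equation gives actuator = 8*valve_cmd - 24.
Substituting into the mix_ratio equation gives mix_ratio = 24*valve_cmd - 72.
So settling = -72*valve_cmd + 216.
Solve -72*valve_cmd + 216 = 360: valve_cmd = (360 - 216) / -72 = -2.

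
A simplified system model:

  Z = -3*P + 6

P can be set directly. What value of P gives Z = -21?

Solve -3*P + 6 = -21: P = (-21 - 6) / -3 = 9.

P = 9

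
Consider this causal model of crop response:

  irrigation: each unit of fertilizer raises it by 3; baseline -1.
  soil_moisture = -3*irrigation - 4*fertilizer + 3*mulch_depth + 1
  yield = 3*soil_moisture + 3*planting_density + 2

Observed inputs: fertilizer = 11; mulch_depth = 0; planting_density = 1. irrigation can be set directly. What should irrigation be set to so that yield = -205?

Intervening on irrigation fixes its value directly, overriding its dependence on fertilizer.
Substituting into the soil_moisture equation gives soil_moisture = -3*irrigation - 43.
yield becomes -9*irrigation - 124.
Solve -9*irrigation - 124 = -205: irrigation = (-205 + 124) / -9 = 9.

irrigation = 9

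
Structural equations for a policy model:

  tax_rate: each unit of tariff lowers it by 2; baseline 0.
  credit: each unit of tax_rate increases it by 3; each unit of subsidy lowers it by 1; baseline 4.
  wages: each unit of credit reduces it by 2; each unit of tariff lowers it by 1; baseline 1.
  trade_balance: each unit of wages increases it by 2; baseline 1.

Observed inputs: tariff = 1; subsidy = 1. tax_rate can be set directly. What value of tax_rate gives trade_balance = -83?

Intervening on tax_rate fixes its value directly, overriding its dependence on tariff.
Substituting into the credit equation gives credit = 3*tax_rate + 3.
Substituting into the wages equation gives wages = -6*tax_rate - 6.
So trade_balance = -12*tax_rate - 11.
Solve -12*tax_rate - 11 = -83: tax_rate = (-83 + 11) / -12 = 6.

tax_rate = 6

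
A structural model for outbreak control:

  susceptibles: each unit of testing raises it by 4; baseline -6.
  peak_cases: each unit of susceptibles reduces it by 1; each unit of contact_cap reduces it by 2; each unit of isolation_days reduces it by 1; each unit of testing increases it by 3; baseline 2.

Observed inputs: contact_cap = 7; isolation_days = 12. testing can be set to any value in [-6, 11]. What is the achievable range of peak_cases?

Substituting into the peak_cases equation gives peak_cases = -testing - 18.
Linear in testing, so extremes are at the endpoints: testing = -6 gives peak_cases = -12; testing = 11 gives peak_cases = -29.

-29 to -12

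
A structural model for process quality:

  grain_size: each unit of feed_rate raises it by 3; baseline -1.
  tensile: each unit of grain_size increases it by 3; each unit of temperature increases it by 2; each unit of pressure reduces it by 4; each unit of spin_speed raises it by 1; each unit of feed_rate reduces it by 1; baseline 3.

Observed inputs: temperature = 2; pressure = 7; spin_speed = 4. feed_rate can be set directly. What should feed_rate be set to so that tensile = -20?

feed_rate = 0

Substituting into the tensile equation gives tensile = 8*feed_rate - 20.
Solve 8*feed_rate - 20 = -20: feed_rate = (-20 + 20) / 8 = 0.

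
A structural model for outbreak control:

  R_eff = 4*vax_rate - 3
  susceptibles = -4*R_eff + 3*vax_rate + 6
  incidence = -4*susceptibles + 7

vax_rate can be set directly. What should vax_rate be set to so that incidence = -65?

Substituting into the susceptibles equation gives susceptibles = -13*vax_rate + 18.
So incidence = 52*vax_rate - 65.
Solve 52*vax_rate - 65 = -65: vax_rate = (-65 + 65) / 52 = 0.

vax_rate = 0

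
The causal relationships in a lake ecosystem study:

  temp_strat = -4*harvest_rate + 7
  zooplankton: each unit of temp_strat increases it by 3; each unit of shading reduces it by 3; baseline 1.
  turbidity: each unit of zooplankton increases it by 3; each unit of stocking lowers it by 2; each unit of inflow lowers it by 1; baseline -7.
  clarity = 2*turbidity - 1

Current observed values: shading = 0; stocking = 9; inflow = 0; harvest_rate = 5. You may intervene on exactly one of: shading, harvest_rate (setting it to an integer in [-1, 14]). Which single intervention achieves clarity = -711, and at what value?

Intervening on shading: clarity = -18*shading - 279. Reaching -711 requires shading = 24, outside [-1, 14].
Intervening on harvest_rate: with other inputs at their observed values, clarity = -72*harvest_rate + 81. Solving for -711 gives harvest_rate = 11, within [-1, 14].

set harvest_rate = 11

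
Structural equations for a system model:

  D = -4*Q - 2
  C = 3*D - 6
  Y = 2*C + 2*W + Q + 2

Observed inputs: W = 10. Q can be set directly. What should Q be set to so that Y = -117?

Q = 5

Substituting into the C equation gives C = -12*Q - 12.
This gives Y = -23*Q - 2.
Solve -23*Q - 2 = -117: Q = (-117 + 2) / -23 = 5.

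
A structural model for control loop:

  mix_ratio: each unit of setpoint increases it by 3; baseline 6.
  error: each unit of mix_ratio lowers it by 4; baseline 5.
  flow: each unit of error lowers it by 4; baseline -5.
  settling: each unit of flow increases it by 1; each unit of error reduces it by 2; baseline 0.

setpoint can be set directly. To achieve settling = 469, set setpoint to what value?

Substituting into the error equation gives error = -12*setpoint - 19.
Substituting into the flow equation gives flow = 48*setpoint + 71.
Substituting into the settling equation gives settling = 72*setpoint + 109.
Solve 72*setpoint + 109 = 469: setpoint = (469 - 109) / 72 = 5.

setpoint = 5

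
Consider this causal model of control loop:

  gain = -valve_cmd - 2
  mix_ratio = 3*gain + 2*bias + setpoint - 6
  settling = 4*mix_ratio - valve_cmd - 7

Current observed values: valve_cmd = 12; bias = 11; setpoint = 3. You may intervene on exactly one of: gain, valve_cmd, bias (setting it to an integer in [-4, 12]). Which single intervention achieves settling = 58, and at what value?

Intervening on gain: settling = 12*gain + 57. Reaching 58 requires gain = 1/12, not an integer.
Intervening on valve_cmd: with other inputs at their observed values, settling = -13*valve_cmd + 45. Solving for 58 gives valve_cmd = -1, within [-4, 12].
Intervening on bias: settling = 8*bias - 199. Reaching 58 requires bias = 257/8, not an integer.

set valve_cmd = -1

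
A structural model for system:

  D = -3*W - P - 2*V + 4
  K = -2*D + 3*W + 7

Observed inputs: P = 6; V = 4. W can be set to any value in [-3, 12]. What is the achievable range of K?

Substituting into the D equation gives D = -3*W - 10.
Substituting into the K equation gives K = 9*W + 27.
Linear in W, so extremes are at the endpoints: W = -3 gives K = 0; W = 12 gives K = 135.

0 to 135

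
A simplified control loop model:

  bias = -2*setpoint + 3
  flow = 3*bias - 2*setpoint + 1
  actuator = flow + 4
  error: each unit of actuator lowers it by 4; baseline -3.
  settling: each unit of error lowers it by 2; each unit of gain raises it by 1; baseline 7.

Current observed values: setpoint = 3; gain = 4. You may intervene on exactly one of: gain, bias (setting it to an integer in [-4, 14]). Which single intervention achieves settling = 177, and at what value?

set bias = 7

Intervening on gain: settling = gain - 67. Reaching 177 requires gain = 244, outside [-4, 14].
Intervening on bias: with other inputs at their observed values, settling = 24*bias + 9. Solving for 177 gives bias = 7, within [-4, 14].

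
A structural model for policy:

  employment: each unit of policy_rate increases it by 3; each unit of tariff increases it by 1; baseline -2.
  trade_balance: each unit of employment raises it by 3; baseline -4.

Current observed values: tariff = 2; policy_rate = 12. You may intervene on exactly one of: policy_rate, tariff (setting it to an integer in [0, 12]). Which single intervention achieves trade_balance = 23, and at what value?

set policy_rate = 3

Intervening on policy_rate: with other inputs at their observed values, trade_balance = 9*policy_rate - 4. Solving for 23 gives policy_rate = 3, within [0, 12].
Intervening on tariff: trade_balance = 3*tariff + 98. Reaching 23 requires tariff = -25, outside [0, 12].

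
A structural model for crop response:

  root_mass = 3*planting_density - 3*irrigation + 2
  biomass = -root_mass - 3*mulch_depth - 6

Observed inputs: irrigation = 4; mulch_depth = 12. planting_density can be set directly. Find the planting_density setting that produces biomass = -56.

planting_density = 8

Substituting into the root_mass equation gives root_mass = 3*planting_density - 10.
So biomass = -3*planting_density - 32.
Solve -3*planting_density - 32 = -56: planting_density = (-56 + 32) / -3 = 8.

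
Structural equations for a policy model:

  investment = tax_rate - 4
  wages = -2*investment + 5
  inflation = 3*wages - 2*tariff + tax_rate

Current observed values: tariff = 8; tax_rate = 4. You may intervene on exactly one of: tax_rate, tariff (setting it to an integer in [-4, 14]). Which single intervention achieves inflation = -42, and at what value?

Intervening on tax_rate: with other inputs at their observed values, inflation = -5*tax_rate + 23. Solving for -42 gives tax_rate = 13, within [-4, 14].
Intervening on tariff: inflation = -2*tariff + 19. Reaching -42 requires tariff = 61/2, not an integer.

set tax_rate = 13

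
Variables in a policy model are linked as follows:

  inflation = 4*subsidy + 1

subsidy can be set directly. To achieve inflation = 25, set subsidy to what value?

Solve 4*subsidy + 1 = 25: subsidy = (25 - 1) / 4 = 6.

subsidy = 6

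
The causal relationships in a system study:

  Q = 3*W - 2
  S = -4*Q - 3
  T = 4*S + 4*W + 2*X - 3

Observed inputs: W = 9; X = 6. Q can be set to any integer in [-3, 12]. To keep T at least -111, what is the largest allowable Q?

Intervening on Q fixes its value directly, overriding its dependence on W.
Substituting into the T equation gives T = -16*Q + 33.
Require -16*Q + 33 ≥ -111, so Q ≤ 9.
The largest integer in [-3, 12] satisfying this is 9.

Q = 9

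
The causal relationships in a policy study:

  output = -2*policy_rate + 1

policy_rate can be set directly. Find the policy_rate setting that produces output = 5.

Solve -2*policy_rate + 1 = 5: policy_rate = (5 - 1) / -2 = -2.

policy_rate = -2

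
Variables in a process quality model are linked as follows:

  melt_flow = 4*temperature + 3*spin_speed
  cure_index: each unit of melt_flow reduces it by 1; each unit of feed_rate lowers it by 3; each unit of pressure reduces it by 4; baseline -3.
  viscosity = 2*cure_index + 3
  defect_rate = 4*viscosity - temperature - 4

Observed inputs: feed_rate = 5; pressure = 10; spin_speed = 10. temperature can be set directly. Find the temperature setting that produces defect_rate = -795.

temperature = 3

Substituting into the melt_flow equation gives melt_flow = 4*temperature + 30.
cure_index becomes -4*temperature - 88.
So viscosity = -8*temperature - 173.
Substituting into the defect_rate equation gives defect_rate = -33*temperature - 696.
Solve -33*temperature - 696 = -795: temperature = (-795 + 696) / -33 = 3.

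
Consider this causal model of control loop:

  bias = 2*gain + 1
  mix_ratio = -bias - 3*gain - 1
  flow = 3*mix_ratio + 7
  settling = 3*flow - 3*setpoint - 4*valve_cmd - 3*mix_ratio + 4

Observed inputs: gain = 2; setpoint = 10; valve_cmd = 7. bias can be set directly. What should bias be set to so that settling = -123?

bias = 8

Intervening on bias fixes its value directly, overriding its dependence on gain.
Substituting into the mix_ratio equation gives mix_ratio = -bias - 7.
This gives flow = -3*bias - 14.
settling becomes -6*bias - 75.
Solve -6*bias - 75 = -123: bias = (-123 + 75) / -6 = 8.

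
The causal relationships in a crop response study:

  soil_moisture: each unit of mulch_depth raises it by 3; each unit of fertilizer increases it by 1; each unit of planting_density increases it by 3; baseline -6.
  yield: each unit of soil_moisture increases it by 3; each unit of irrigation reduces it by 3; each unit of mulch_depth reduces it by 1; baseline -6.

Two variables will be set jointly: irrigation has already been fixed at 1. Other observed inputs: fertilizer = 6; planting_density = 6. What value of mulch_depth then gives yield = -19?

mulch_depth = -8

With irrigation held at 1:
Substituting into the soil_moisture equation gives soil_moisture = 3*mulch_depth + 18.
yield becomes 8*mulch_depth + 45.
Solve 8*mulch_depth + 45 = -19: mulch_depth = (-19 - 45) / 8 = -8.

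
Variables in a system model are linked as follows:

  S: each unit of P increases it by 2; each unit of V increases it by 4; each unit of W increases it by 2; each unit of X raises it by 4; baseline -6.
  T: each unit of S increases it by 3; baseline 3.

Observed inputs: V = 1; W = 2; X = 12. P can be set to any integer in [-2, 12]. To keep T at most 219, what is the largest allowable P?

Substituting into the S equation gives S = 2*P + 50.
Substituting into the T equation gives T = 6*P + 153.
Require 6*P + 153 ≤ 219, so P ≤ 11.
The largest integer in [-2, 12] satisfying this is 11.

P = 11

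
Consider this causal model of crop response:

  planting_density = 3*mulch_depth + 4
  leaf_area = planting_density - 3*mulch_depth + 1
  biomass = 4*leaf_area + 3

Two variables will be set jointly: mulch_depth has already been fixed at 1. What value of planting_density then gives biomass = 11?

planting_density = 4

With mulch_depth held at 1:
Intervening on planting_density fixes its value directly, overriding its dependence on mulch_depth.
Substituting into the leaf_area equation gives leaf_area = planting_density - 2.
biomass becomes 4*planting_density - 5.
Solve 4*planting_density - 5 = 11: planting_density = (11 + 5) / 4 = 4.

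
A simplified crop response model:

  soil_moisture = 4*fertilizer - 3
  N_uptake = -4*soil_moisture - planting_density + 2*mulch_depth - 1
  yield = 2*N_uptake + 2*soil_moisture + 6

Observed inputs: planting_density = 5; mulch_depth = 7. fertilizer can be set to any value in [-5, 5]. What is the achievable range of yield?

-80 to 160

Substituting into the N_uptake equation gives N_uptake = -16*fertilizer + 20.
Substituting into the yield equation gives yield = -24*fertilizer + 40.
Linear in fertilizer, so extremes are at the endpoints: fertilizer = -5 gives yield = 160; fertilizer = 5 gives yield = -80.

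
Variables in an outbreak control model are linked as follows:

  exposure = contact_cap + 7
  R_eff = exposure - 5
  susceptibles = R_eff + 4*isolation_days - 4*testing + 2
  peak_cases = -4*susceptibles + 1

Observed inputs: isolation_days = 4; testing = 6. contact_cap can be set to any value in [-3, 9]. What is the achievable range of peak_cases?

Substituting into the R_eff equation gives R_eff = contact_cap + 2.
Substituting into the susceptibles equation gives susceptibles = contact_cap - 4.
peak_cases becomes -4*contact_cap + 17.
Linear in contact_cap, so extremes are at the endpoints: contact_cap = -3 gives peak_cases = 29; contact_cap = 9 gives peak_cases = -19.

-19 to 29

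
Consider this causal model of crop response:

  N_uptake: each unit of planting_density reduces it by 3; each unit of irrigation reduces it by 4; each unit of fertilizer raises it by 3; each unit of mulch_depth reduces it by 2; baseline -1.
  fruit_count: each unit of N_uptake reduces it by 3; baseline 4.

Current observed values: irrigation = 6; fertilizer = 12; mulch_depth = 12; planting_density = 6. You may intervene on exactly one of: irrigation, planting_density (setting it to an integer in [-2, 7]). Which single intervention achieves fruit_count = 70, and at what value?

Intervening on irrigation: fruit_count = 12*irrigation + 25. Reaching 70 requires irrigation = 15/4, not an integer.
Intervening on planting_density: with other inputs at their observed values, fruit_count = 9*planting_density + 43. Solving for 70 gives planting_density = 3, within [-2, 7].

set planting_density = 3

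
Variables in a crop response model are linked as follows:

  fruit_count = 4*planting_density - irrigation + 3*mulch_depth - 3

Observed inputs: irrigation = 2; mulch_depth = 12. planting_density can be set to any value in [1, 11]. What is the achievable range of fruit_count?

35 to 75

Substituting into the fruit_count equation gives fruit_count = 4*planting_density + 31.
Linear in planting_density, so extremes are at the endpoints: planting_density = 1 gives fruit_count = 35; planting_density = 11 gives fruit_count = 75.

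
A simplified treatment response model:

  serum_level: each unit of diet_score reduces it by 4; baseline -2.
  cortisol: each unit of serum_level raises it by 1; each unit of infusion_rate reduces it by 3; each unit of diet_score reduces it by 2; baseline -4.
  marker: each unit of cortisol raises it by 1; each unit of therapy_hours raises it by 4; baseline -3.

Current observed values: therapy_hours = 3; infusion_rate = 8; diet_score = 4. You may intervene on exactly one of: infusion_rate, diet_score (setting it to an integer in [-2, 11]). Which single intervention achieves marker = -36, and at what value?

set infusion_rate = 5

Intervening on infusion_rate: with other inputs at their observed values, marker = -3*infusion_rate - 21. Solving for -36 gives infusion_rate = 5, within [-2, 11].
Intervening on diet_score: marker = -6*diet_score - 21. Reaching -36 requires diet_score = 5/2, not an integer.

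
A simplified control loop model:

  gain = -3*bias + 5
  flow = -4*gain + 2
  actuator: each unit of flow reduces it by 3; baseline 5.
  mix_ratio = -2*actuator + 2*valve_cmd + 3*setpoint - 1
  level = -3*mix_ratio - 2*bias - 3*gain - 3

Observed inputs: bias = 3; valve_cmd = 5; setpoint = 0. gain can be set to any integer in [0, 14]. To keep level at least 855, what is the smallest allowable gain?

gain = 13

Intervening on gain fixes its value directly, overriding its dependence on bias.
Substituting into the actuator equation gives actuator = 12*gain - 1.
Substituting into the mix_ratio equation gives mix_ratio = -24*gain + 11.
So level = 69*gain - 42.
Require 69*gain - 42 ≥ 855, so gain ≥ 13.
The smallest integer in [0, 14] satisfying this is 13.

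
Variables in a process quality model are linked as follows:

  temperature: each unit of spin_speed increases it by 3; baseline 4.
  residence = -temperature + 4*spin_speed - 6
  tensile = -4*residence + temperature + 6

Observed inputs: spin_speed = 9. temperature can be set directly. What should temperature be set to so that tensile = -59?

temperature = 11

Intervening on temperature fixes its value directly, overriding its dependence on spin_speed.
Substituting into the residence equation gives residence = -temperature + 30.
This gives tensile = 5*temperature - 114.
Solve 5*temperature - 114 = -59: temperature = (-59 + 114) / 5 = 11.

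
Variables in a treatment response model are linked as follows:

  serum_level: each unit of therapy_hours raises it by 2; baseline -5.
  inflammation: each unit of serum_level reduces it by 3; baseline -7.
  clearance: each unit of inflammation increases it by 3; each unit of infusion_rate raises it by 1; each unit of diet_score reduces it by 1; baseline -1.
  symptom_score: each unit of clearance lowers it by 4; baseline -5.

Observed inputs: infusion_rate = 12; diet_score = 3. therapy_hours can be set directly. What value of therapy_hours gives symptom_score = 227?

therapy_hours = 5

Substituting into the inflammation equation gives inflammation = -6*therapy_hours + 8.
Substituting into the clearance equation gives clearance = -18*therapy_hours + 32.
symptom_score becomes 72*therapy_hours - 133.
Solve 72*therapy_hours - 133 = 227: therapy_hours = (227 + 133) / 72 = 5.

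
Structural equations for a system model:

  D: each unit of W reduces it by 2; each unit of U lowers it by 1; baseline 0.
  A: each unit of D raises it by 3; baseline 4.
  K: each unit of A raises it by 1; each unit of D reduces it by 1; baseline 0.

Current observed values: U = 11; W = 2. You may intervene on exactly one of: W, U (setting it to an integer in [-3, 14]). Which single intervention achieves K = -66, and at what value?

Intervening on W: with other inputs at their observed values, K = -4*W - 18. Solving for -66 gives W = 12, within [-3, 14].
Intervening on U: K = -2*U - 4. Reaching -66 requires U = 31, outside [-3, 14].

set W = 12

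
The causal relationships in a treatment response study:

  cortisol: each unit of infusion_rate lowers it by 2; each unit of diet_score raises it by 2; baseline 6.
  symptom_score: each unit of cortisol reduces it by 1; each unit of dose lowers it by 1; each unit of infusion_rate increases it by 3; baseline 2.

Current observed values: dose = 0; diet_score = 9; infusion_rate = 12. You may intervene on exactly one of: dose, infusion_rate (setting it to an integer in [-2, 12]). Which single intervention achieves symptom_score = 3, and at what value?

set infusion_rate = 5

Intervening on dose: symptom_score = -dose + 38. Reaching 3 requires dose = 35, outside [-2, 12].
Intervening on infusion_rate: with other inputs at their observed values, symptom_score = 5*infusion_rate - 22. Solving for 3 gives infusion_rate = 5, within [-2, 12].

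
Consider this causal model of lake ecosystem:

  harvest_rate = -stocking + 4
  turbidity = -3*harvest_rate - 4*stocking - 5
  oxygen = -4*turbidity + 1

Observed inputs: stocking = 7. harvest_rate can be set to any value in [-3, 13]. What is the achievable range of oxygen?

Intervening on harvest_rate fixes its value directly, overriding its dependence on stocking.
Substituting into the turbidity equation gives turbidity = -3*harvest_rate - 33.
This gives oxygen = 12*harvest_rate + 133.
Linear in harvest_rate, so extremes are at the endpoints: harvest_rate = -3 gives oxygen = 97; harvest_rate = 13 gives oxygen = 289.

97 to 289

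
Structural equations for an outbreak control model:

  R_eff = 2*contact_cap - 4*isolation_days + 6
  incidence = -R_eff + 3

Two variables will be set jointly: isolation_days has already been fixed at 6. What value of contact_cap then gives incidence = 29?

With isolation_days held at 6:
Substituting into the R_eff equation gives R_eff = 2*contact_cap - 18.
Substituting into the incidence equation gives incidence = -2*contact_cap + 21.
Solve -2*contact_cap + 21 = 29: contact_cap = (29 - 21) / -2 = -4.

contact_cap = -4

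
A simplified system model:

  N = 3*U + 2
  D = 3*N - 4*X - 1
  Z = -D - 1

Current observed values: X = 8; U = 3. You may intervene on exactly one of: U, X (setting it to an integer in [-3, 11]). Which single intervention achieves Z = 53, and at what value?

set U = -3

Intervening on U: with other inputs at their observed values, Z = -9*U + 26. Solving for 53 gives U = -3, within [-3, 11].
Intervening on X: Z = 4*X - 33. Reaching 53 requires X = 43/2, not an integer.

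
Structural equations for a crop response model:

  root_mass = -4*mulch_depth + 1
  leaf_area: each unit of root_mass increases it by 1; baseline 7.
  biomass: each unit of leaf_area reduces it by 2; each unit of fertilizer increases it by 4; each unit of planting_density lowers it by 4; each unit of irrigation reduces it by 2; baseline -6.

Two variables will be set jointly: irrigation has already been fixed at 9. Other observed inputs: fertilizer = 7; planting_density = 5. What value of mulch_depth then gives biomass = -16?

With irrigation held at 9:
Substituting into the leaf_area equation gives leaf_area = -4*mulch_depth + 8.
This gives biomass = 8*mulch_depth - 32.
Solve 8*mulch_depth - 32 = -16: mulch_depth = (-16 + 32) / 8 = 2.

mulch_depth = 2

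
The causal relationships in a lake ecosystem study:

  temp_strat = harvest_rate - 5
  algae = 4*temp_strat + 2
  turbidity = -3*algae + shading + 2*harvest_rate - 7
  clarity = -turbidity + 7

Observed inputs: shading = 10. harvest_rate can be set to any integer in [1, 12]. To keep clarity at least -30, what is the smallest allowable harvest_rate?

harvest_rate = 2

Substituting into the algae equation gives algae = 4*harvest_rate - 18.
turbidity becomes -10*harvest_rate + 57.
So clarity = 10*harvest_rate - 50.
Require 10*harvest_rate - 50 ≥ -30, so harvest_rate ≥ 2.
The smallest integer in [1, 12] satisfying this is 2.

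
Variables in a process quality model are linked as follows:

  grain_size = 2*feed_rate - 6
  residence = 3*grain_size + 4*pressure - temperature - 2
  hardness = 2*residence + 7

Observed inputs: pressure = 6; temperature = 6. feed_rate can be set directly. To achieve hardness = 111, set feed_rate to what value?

Substituting into the residence equation gives residence = 6*feed_rate - 2.
This gives hardness = 12*feed_rate + 3.
Solve 12*feed_rate + 3 = 111: feed_rate = (111 - 3) / 12 = 9.

feed_rate = 9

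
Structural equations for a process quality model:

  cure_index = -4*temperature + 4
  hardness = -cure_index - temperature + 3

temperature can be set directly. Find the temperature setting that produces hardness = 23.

Substituting into the hardness equation gives hardness = 3*temperature - 1.
Solve 3*temperature - 1 = 23: temperature = (23 + 1) / 3 = 8.

temperature = 8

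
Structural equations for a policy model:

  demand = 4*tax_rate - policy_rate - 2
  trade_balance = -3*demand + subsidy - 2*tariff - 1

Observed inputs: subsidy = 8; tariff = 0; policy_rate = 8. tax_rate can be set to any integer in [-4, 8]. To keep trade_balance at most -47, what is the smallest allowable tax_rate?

Substituting into the demand equation gives demand = 4*tax_rate - 10.
Substituting into the trade_balance equation gives trade_balance = -12*tax_rate + 37.
Require -12*tax_rate + 37 ≤ -47, so tax_rate ≥ 7.
The smallest integer in [-4, 8] satisfying this is 7.

tax_rate = 7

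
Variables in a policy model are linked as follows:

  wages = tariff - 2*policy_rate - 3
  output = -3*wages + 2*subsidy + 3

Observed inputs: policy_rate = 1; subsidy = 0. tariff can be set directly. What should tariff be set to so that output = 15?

tariff = 1

Substituting into the wages equation gives wages = tariff - 5.
output becomes -3*tariff + 18.
Solve -3*tariff + 18 = 15: tariff = (15 - 18) / -3 = 1.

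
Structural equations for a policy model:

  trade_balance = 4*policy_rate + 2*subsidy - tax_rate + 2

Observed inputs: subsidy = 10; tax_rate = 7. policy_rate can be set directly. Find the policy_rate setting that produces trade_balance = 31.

Substituting into the trade_balance equation gives trade_balance = 4*policy_rate + 15.
Solve 4*policy_rate + 15 = 31: policy_rate = (31 - 15) / 4 = 4.

policy_rate = 4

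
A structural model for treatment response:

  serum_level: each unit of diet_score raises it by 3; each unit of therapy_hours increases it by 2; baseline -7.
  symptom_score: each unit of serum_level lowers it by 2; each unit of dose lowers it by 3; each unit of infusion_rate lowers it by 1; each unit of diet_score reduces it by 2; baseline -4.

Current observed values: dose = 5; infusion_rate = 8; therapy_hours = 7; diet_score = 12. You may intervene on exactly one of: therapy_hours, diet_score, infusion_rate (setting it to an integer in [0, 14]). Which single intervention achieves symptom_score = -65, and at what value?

Intervening on therapy_hours: symptom_score = -4*therapy_hours - 109. Reaching -65 requires therapy_hours = -11, outside [0, 14].
Intervening on diet_score: with other inputs at their observed values, symptom_score = -8*diet_score - 41. Solving for -65 gives diet_score = 3, within [0, 14].
Intervening on infusion_rate: symptom_score = -infusion_rate - 129. Reaching -65 requires infusion_rate = -64, outside [0, 14].

set diet_score = 3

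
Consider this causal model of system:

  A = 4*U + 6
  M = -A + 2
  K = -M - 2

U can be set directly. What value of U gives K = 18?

U = 4

Substituting into the M equation gives M = -4*U - 4.
Substituting into the K equation gives K = 4*U + 2.
Solve 4*U + 2 = 18: U = (18 - 2) / 4 = 4.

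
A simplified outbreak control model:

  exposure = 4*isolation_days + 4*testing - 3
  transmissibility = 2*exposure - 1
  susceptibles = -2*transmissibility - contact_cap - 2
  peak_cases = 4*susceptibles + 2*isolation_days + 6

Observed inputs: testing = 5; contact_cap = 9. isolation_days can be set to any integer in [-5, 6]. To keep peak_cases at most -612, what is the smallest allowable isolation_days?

Substituting into the exposure equation gives exposure = 4*isolation_days + 17.
Substituting into the transmissibility equation gives transmissibility = 8*isolation_days + 33.
This gives susceptibles = -16*isolation_days - 77.
Substituting into the peak_cases equation gives peak_cases = -62*isolation_days - 302.
Require -62*isolation_days - 302 ≤ -612, so isolation_days ≥ 5.
The smallest integer in [-5, 6] satisfying this is 5.

isolation_days = 5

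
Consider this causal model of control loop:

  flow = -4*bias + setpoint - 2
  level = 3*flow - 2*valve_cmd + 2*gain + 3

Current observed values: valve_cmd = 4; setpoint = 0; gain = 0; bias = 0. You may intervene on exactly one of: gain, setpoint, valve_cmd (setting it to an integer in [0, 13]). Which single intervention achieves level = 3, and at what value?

Intervening on gain: with other inputs at their observed values, level = 2*gain - 11. Solving for 3 gives gain = 7, within [0, 13].
Intervening on setpoint: level = 3*setpoint - 11. Reaching 3 requires setpoint = 14/3, not an integer.
Intervening on valve_cmd: level = -2*valve_cmd - 3. Reaching 3 requires valve_cmd = -3, outside [0, 13].

set gain = 7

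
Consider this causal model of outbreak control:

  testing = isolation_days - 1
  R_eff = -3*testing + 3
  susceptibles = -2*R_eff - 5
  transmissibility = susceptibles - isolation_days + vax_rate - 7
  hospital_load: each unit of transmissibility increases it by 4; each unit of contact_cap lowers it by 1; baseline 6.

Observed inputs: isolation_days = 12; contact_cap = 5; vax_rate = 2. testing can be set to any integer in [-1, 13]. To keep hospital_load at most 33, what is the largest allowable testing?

Intervening on testing fixes its value directly, overriding its dependence on isolation_days.
Substituting into the susceptibles equation gives susceptibles = 6*testing - 11.
Substituting into the transmissibility equation gives transmissibility = 6*testing - 28.
So hospital_load = 24*testing - 111.
Require 24*testing - 111 ≤ 33, so testing ≤ 6.
The largest integer in [-1, 13] satisfying this is 6.

testing = 6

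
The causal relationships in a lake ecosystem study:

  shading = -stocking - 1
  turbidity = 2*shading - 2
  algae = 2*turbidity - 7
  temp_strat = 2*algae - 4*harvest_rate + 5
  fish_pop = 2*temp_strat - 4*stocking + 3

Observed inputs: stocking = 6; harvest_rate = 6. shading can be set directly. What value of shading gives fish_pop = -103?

Intervening on shading fixes its value directly, overriding its dependence on stocking.
Substituting into the algae equation gives algae = 4*shading - 11.
temp_strat becomes 8*shading - 41.
This gives fish_pop = 16*shading - 103.
Solve 16*shading - 103 = -103: shading = (-103 + 103) / 16 = 0.

shading = 0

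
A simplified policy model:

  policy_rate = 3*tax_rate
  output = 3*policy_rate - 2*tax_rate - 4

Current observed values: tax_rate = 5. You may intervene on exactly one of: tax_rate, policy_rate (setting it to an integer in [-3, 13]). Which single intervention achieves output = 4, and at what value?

Intervening on tax_rate: output = 7*tax_rate - 4. Reaching 4 requires tax_rate = 8/7, not an integer.
Intervening on policy_rate: with other inputs at their observed values, output = 3*policy_rate - 14. Solving for 4 gives policy_rate = 6, within [-3, 13].

set policy_rate = 6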